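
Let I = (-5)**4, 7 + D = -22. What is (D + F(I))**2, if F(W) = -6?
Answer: 1225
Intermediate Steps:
D = -29 (D = -7 - 22 = -29)
I = 625
(D + F(I))**2 = (-29 - 6)**2 = (-35)**2 = 1225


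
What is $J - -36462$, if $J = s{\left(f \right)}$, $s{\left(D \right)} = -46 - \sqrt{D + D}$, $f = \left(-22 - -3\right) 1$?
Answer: $36416 - i \sqrt{38} \approx 36416.0 - 6.1644 i$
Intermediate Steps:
$f = -19$ ($f = \left(-22 + 3\right) 1 = \left(-19\right) 1 = -19$)
$s{\left(D \right)} = -46 - \sqrt{2} \sqrt{D}$ ($s{\left(D \right)} = -46 - \sqrt{2 D} = -46 - \sqrt{2} \sqrt{D}$)
$J = -46 - i \sqrt{38}$ ($J = -46 - \sqrt{2} \sqrt{-19} = -46 - \sqrt{2} i \sqrt{19} = -46 - i \sqrt{38} \approx -46.0 - 6.1644 i$)
$J - -36462 = \left(-46 - i \sqrt{38}\right) - -36462 = \left(-46 - i \sqrt{38}\right) + 36462 = 36416 - i \sqrt{38}$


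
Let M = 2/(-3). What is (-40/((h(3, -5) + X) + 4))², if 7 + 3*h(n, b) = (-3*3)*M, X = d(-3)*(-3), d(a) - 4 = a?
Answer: 3600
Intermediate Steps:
d(a) = 4 + a
M = -⅔ (M = 2*(-⅓) = -⅔ ≈ -0.66667)
X = -3 (X = (4 - 3)*(-3) = 1*(-3) = -3)
h(n, b) = -⅓ (h(n, b) = -7/3 + (-3*3*(-⅔))/3 = -7/3 + (-9*(-⅔))/3 = -7/3 + (⅓)*6 = -7/3 + 2 = -⅓)
(-40/((h(3, -5) + X) + 4))² = (-40/((-⅓ - 3) + 4))² = (-40/(-10/3 + 4))² = (-40/⅔)² = (-40*3/2)² = (-60)² = 3600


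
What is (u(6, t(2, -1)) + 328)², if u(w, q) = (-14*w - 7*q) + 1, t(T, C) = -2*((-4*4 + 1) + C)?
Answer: 441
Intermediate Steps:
t(T, C) = 30 - 2*C (t(T, C) = -2*((-16 + 1) + C) = -2*(-15 + C) = 30 - 2*C)
u(w, q) = 1 - 14*w - 7*q
(u(6, t(2, -1)) + 328)² = ((1 - 14*6 - 7*(30 - 2*(-1))) + 328)² = ((1 - 84 - 7*(30 + 2)) + 328)² = ((1 - 84 - 7*32) + 328)² = ((1 - 84 - 224) + 328)² = (-307 + 328)² = 21² = 441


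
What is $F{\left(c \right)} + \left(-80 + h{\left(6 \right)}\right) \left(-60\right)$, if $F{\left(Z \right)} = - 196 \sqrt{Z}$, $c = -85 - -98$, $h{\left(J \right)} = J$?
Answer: $4440 - 196 \sqrt{13} \approx 3733.3$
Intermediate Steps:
$c = 13$ ($c = -85 + 98 = 13$)
$F{\left(c \right)} + \left(-80 + h{\left(6 \right)}\right) \left(-60\right) = - 196 \sqrt{13} + \left(-80 + 6\right) \left(-60\right) = - 196 \sqrt{13} - -4440 = - 196 \sqrt{13} + 4440 = 4440 - 196 \sqrt{13}$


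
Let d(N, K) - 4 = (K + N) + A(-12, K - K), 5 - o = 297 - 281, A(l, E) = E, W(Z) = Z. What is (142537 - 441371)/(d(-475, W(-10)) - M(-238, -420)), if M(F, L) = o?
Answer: 149417/235 ≈ 635.82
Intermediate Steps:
o = -11 (o = 5 - (297 - 281) = 5 - 1*16 = 5 - 16 = -11)
M(F, L) = -11
d(N, K) = 4 + K + N (d(N, K) = 4 + ((K + N) + (K - K)) = 4 + ((K + N) + 0) = 4 + (K + N) = 4 + K + N)
(142537 - 441371)/(d(-475, W(-10)) - M(-238, -420)) = (142537 - 441371)/((4 - 10 - 475) - 1*(-11)) = -298834/(-481 + 11) = -298834/(-470) = -298834*(-1/470) = 149417/235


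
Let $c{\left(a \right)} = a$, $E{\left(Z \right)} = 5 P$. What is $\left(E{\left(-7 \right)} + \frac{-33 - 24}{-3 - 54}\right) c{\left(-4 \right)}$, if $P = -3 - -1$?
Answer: $36$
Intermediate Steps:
$P = -2$ ($P = -3 + 1 = -2$)
$E{\left(Z \right)} = -10$ ($E{\left(Z \right)} = 5 \left(-2\right) = -10$)
$\left(E{\left(-7 \right)} + \frac{-33 - 24}{-3 - 54}\right) c{\left(-4 \right)} = \left(-10 + \frac{-33 - 24}{-3 - 54}\right) \left(-4\right) = \left(-10 - \frac{57}{-57}\right) \left(-4\right) = \left(-10 - -1\right) \left(-4\right) = \left(-10 + 1\right) \left(-4\right) = \left(-9\right) \left(-4\right) = 36$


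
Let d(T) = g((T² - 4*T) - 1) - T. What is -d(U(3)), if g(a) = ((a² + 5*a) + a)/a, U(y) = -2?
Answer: -19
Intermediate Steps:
g(a) = (a² + 6*a)/a
d(T) = 5 + T² - 5*T (d(T) = (6 + ((T² - 4*T) - 1)) - T = (6 + (-1 + T² - 4*T)) - T = (5 + T² - 4*T) - T = 5 + T² - 5*T)
-d(U(3)) = -(5 + (-2)² - 5*(-2)) = -(5 + 4 + 10) = -1*19 = -19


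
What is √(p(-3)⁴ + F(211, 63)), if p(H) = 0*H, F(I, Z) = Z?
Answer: 3*√7 ≈ 7.9373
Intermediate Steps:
p(H) = 0
√(p(-3)⁴ + F(211, 63)) = √(0⁴ + 63) = √(0 + 63) = √63 = 3*√7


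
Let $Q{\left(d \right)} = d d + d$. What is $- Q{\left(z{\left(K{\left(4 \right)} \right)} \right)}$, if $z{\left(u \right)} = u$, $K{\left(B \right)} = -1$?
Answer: $0$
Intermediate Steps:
$Q{\left(d \right)} = d + d^{2}$ ($Q{\left(d \right)} = d^{2} + d = d + d^{2}$)
$- Q{\left(z{\left(K{\left(4 \right)} \right)} \right)} = - \left(-1\right) \left(1 - 1\right) = - \left(-1\right) 0 = \left(-1\right) 0 = 0$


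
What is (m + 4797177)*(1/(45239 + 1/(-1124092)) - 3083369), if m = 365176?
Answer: -809446320471190685683183/50852797987 ≈ -1.5917e+13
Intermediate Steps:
(m + 4797177)*(1/(45239 + 1/(-1124092)) - 3083369) = (365176 + 4797177)*(1/(45239 + 1/(-1124092)) - 3083369) = 5162353*(1/(45239 - 1/1124092) - 3083369) = 5162353*(1/(50852797987/1124092) - 3083369) = 5162353*(1124092/50852797987 - 3083369) = 5162353*(-156797940875254111/50852797987) = -809446320471190685683183/50852797987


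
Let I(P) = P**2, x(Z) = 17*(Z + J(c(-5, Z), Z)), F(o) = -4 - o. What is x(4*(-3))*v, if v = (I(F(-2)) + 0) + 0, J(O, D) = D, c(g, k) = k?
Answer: -1632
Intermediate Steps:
x(Z) = 34*Z (x(Z) = 17*(Z + Z) = 17*(2*Z) = 34*Z)
v = 4 (v = ((-4 - 1*(-2))**2 + 0) + 0 = ((-4 + 2)**2 + 0) + 0 = ((-2)**2 + 0) + 0 = (4 + 0) + 0 = 4 + 0 = 4)
x(4*(-3))*v = (34*(4*(-3)))*4 = (34*(-12))*4 = -408*4 = -1632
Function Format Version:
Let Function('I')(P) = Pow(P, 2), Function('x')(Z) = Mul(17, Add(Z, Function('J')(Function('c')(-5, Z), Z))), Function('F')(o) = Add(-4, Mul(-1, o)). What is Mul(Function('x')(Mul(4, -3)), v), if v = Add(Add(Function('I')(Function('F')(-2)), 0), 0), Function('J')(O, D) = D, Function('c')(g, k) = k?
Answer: -1632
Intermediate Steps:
Function('x')(Z) = Mul(34, Z) (Function('x')(Z) = Mul(17, Add(Z, Z)) = Mul(17, Mul(2, Z)) = Mul(34, Z))
v = 4 (v = Add(Add(Pow(Add(-4, Mul(-1, -2)), 2), 0), 0) = Add(Add(Pow(Add(-4, 2), 2), 0), 0) = Add(Add(Pow(-2, 2), 0), 0) = Add(Add(4, 0), 0) = Add(4, 0) = 4)
Mul(Function('x')(Mul(4, -3)), v) = Mul(Mul(34, Mul(4, -3)), 4) = Mul(Mul(34, -12), 4) = Mul(-408, 4) = -1632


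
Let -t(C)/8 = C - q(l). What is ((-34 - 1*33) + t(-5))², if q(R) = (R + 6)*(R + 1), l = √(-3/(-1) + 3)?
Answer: 23577 + 7728*√6 ≈ 42507.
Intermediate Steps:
l = √6 (l = √(-3*(-1) + 3) = √(3 + 3) = √6 ≈ 2.4495)
q(R) = (1 + R)*(6 + R) (q(R) = (6 + R)*(1 + R) = (1 + R)*(6 + R))
t(C) = 96 - 8*C + 56*√6 (t(C) = -8*(C - (6 + (√6)² + 7*√6)) = -8*(C - (6 + 6 + 7*√6)) = -8*(C - (12 + 7*√6)) = -8*(C + (-12 - 7*√6)) = -8*(-12 + C - 7*√6) = 96 - 8*C + 56*√6)
((-34 - 1*33) + t(-5))² = ((-34 - 1*33) + (96 - 8*(-5) + 56*√6))² = ((-34 - 33) + (96 + 40 + 56*√6))² = (-67 + (136 + 56*√6))² = (69 + 56*√6)²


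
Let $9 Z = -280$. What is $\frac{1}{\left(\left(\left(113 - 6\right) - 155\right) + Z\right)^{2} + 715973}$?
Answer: $\frac{81}{58500757} \approx 1.3846 \cdot 10^{-6}$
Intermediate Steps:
$Z = - \frac{280}{9}$ ($Z = \frac{1}{9} \left(-280\right) = - \frac{280}{9} \approx -31.111$)
$\frac{1}{\left(\left(\left(113 - 6\right) - 155\right) + Z\right)^{2} + 715973} = \frac{1}{\left(\left(\left(113 - 6\right) - 155\right) - \frac{280}{9}\right)^{2} + 715973} = \frac{1}{\left(\left(107 - 155\right) - \frac{280}{9}\right)^{2} + 715973} = \frac{1}{\left(-48 - \frac{280}{9}\right)^{2} + 715973} = \frac{1}{\left(- \frac{712}{9}\right)^{2} + 715973} = \frac{1}{\frac{506944}{81} + 715973} = \frac{1}{\frac{58500757}{81}} = \frac{81}{58500757}$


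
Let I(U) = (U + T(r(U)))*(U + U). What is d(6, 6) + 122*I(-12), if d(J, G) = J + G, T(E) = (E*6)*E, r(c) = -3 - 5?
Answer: -1089204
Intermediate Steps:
r(c) = -8
T(E) = 6*E**2 (T(E) = (6*E)*E = 6*E**2)
I(U) = 2*U*(384 + U) (I(U) = (U + 6*(-8)**2)*(U + U) = (U + 6*64)*(2*U) = (U + 384)*(2*U) = (384 + U)*(2*U) = 2*U*(384 + U))
d(J, G) = G + J
d(6, 6) + 122*I(-12) = (6 + 6) + 122*(2*(-12)*(384 - 12)) = 12 + 122*(2*(-12)*372) = 12 + 122*(-8928) = 12 - 1089216 = -1089204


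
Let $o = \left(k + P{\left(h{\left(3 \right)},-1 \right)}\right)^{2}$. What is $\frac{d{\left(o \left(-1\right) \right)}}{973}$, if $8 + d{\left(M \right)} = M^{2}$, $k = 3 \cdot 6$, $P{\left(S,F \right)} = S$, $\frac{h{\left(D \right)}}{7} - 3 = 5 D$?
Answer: $\frac{429981688}{973} \approx 4.4191 \cdot 10^{5}$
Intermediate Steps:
$h{\left(D \right)} = 21 + 35 D$ ($h{\left(D \right)} = 21 + 7 \cdot 5 D = 21 + 35 D$)
$k = 18$
$o = 20736$ ($o = \left(18 + \left(21 + 35 \cdot 3\right)\right)^{2} = \left(18 + \left(21 + 105\right)\right)^{2} = \left(18 + 126\right)^{2} = 144^{2} = 20736$)
$d{\left(M \right)} = -8 + M^{2}$
$\frac{d{\left(o \left(-1\right) \right)}}{973} = \frac{-8 + \left(20736 \left(-1\right)\right)^{2}}{973} = \left(-8 + \left(-20736\right)^{2}\right) \frac{1}{973} = \left(-8 + 429981696\right) \frac{1}{973} = 429981688 \cdot \frac{1}{973} = \frac{429981688}{973}$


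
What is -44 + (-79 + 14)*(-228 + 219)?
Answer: 541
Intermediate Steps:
-44 + (-79 + 14)*(-228 + 219) = -44 - 65*(-9) = -44 + 585 = 541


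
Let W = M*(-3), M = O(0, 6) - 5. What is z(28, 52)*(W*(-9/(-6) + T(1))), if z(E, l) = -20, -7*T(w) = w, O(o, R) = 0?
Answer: -2850/7 ≈ -407.14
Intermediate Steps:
M = -5 (M = 0 - 5 = -5)
W = 15 (W = -5*(-3) = 15)
T(w) = -w/7
z(28, 52)*(W*(-9/(-6) + T(1))) = -300*(-9/(-6) - 1/7*1) = -300*(-9*(-1/6) - 1/7) = -300*(3/2 - 1/7) = -300*19/14 = -20*285/14 = -2850/7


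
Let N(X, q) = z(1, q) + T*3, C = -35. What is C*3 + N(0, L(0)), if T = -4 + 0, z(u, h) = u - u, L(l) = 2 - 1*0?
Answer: -117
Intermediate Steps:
L(l) = 2 (L(l) = 2 + 0 = 2)
z(u, h) = 0
T = -4
N(X, q) = -12 (N(X, q) = 0 - 4*3 = 0 - 12 = -12)
C*3 + N(0, L(0)) = -35*3 - 12 = -105 - 12 = -117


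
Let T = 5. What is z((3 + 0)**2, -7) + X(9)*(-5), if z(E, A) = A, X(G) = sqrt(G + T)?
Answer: -7 - 5*sqrt(14) ≈ -25.708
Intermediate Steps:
X(G) = sqrt(5 + G) (X(G) = sqrt(G + 5) = sqrt(5 + G))
z((3 + 0)**2, -7) + X(9)*(-5) = -7 + sqrt(5 + 9)*(-5) = -7 + sqrt(14)*(-5) = -7 - 5*sqrt(14)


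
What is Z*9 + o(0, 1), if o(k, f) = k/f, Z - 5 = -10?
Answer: -45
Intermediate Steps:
Z = -5 (Z = 5 - 10 = -5)
Z*9 + o(0, 1) = -5*9 + 0/1 = -45 + 0*1 = -45 + 0 = -45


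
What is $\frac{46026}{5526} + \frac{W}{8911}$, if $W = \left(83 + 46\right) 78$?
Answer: $\frac{25874461}{2735677} \approx 9.4582$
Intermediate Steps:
$W = 10062$ ($W = 129 \cdot 78 = 10062$)
$\frac{46026}{5526} + \frac{W}{8911} = \frac{46026}{5526} + \frac{10062}{8911} = 46026 \cdot \frac{1}{5526} + 10062 \cdot \frac{1}{8911} = \frac{2557}{307} + \frac{10062}{8911} = \frac{25874461}{2735677}$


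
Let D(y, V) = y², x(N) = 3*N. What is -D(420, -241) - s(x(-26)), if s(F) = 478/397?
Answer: -70031278/397 ≈ -1.7640e+5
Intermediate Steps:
s(F) = 478/397 (s(F) = 478*(1/397) = 478/397)
-D(420, -241) - s(x(-26)) = -1*420² - 1*478/397 = -1*176400 - 478/397 = -176400 - 478/397 = -70031278/397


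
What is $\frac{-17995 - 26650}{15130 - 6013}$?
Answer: $- \frac{44645}{9117} \approx -4.8969$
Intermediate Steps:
$\frac{-17995 - 26650}{15130 - 6013} = - \frac{44645}{9117}$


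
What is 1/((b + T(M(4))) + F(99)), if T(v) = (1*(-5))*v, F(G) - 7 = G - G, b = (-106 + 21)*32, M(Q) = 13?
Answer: -1/2778 ≈ -0.00035997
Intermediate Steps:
b = -2720 (b = -85*32 = -2720)
F(G) = 7 (F(G) = 7 + (G - G) = 7 + 0 = 7)
T(v) = -5*v
1/((b + T(M(4))) + F(99)) = 1/((-2720 - 5*13) + 7) = 1/((-2720 - 65) + 7) = 1/(-2785 + 7) = 1/(-2778) = -1/2778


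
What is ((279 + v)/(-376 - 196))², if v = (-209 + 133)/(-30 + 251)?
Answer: 3792465889/15979993744 ≈ 0.23733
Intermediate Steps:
v = -76/221 ≈ -0.34389
((279 + v)/(-376 - 196))² = ((279 - 76/221)/(-376 - 196))² = ((61583/221)/(-572))² = ((61583/221)*(-1/572))² = (-61583/126412)² = 3792465889/15979993744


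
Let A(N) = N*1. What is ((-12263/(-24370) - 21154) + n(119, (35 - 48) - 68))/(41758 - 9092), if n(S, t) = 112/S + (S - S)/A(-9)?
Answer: -8763292269/13533197140 ≈ -0.64754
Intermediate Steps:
A(N) = N
n(S, t) = 112/S (n(S, t) = 112/S + (S - S)/(-9) = 112/S + 0*(-1/9) = 112/S + 0 = 112/S)
((-12263/(-24370) - 21154) + n(119, (35 - 48) - 68))/(41758 - 9092) = ((-12263/(-24370) - 21154) + 112/119)/(41758 - 9092) = ((-12263*(-1/24370) - 21154) + 112*(1/119))/32666 = ((12263/24370 - 21154) + 16/17)*(1/32666) = (-515510717/24370 + 16/17)*(1/32666) = -8763292269/414290*1/32666 = -8763292269/13533197140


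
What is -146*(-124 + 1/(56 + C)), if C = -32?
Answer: 217175/12 ≈ 18098.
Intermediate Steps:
-146*(-124 + 1/(56 + C)) = -146*(-124 + 1/(56 - 32)) = -146*(-124 + 1/24) = -146*(-2975/24) = 217175/12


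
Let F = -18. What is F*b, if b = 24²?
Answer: -10368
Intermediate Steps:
b = 576
F*b = -18*576 = -10368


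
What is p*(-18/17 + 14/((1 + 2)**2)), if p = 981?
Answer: 8284/17 ≈ 487.29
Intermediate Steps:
p*(-18/17 + 14/((1 + 2)**2)) = 981*(-18/17 + 14/((1 + 2)**2)) = 981*(-18*1/17 + 14/(3**2)) = 981*(-18/17 + 14/9) = 981*(76/153) = 8284/17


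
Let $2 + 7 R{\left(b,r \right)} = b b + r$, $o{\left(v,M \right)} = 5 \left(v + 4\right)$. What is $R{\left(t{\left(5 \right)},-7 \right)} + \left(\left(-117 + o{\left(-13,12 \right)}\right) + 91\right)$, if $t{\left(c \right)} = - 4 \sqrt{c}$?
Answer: $- \frac{426}{7} \approx -60.857$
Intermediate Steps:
$o{\left(v,M \right)} = 20 + 5 v$ ($o{\left(v,M \right)} = 5 \left(4 + v\right) = 20 + 5 v$)
$R{\left(b,r \right)} = - \frac{2}{7} + \frac{r}{7} + \frac{b^{2}}{7}$ ($R{\left(b,r \right)} = - \frac{2}{7} + \frac{b b + r}{7} = - \frac{2}{7} + \frac{b^{2} + r}{7} = - \frac{2}{7} + \frac{r + b^{2}}{7} = - \frac{2}{7} + \left(\frac{r}{7} + \frac{b^{2}}{7}\right) = - \frac{2}{7} + \frac{r}{7} + \frac{b^{2}}{7}$)
$R{\left(t{\left(5 \right)},-7 \right)} + \left(\left(-117 + o{\left(-13,12 \right)}\right) + 91\right) = \left(- \frac{2}{7} + \frac{1}{7} \left(-7\right) + \frac{\left(- 4 \sqrt{5}\right)^{2}}{7}\right) + \left(\left(-117 + \left(20 + 5 \left(-13\right)\right)\right) + 91\right) = \left(- \frac{2}{7} - 1 + \frac{1}{7} \cdot 80\right) + \left(\left(-117 + \left(20 - 65\right)\right) + 91\right) = \left(- \frac{2}{7} - 1 + \frac{80}{7}\right) + \left(\left(-117 - 45\right) + 91\right) = \frac{71}{7} + \left(-162 + 91\right) = \frac{71}{7} - 71 = - \frac{426}{7}$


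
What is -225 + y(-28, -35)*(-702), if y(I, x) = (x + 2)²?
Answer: -764703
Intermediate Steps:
y(I, x) = (2 + x)²
-225 + y(-28, -35)*(-702) = -225 + (2 - 35)²*(-702) = -225 + (-33)²*(-702) = -225 + 1089*(-702) = -225 - 764478 = -764703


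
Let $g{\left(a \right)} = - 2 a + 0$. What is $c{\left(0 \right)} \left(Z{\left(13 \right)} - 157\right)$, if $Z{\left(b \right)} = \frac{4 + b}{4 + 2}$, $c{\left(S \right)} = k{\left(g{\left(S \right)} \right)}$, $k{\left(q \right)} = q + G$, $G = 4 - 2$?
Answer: $- \frac{925}{3} \approx -308.33$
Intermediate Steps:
$g{\left(a \right)} = - 2 a$
$G = 2$
$k{\left(q \right)} = 2 + q$ ($k{\left(q \right)} = q + 2 = 2 + q$)
$c{\left(S \right)} = 2 - 2 S$
$Z{\left(b \right)} = \frac{2}{3} + \frac{b}{6}$ ($Z{\left(b \right)} = \frac{4 + b}{6} = \left(4 + b\right) \frac{1}{6} = \frac{2}{3} + \frac{b}{6}$)
$c{\left(0 \right)} \left(Z{\left(13 \right)} - 157\right) = \left(2 - 0\right) \left(\left(\frac{2}{3} + \frac{1}{6} \cdot 13\right) - 157\right) = \left(2 + 0\right) \left(\left(\frac{2}{3} + \frac{13}{6}\right) - 157\right) = 2 \left(\frac{17}{6} - 157\right) = 2 \left(- \frac{925}{6}\right) = - \frac{925}{3}$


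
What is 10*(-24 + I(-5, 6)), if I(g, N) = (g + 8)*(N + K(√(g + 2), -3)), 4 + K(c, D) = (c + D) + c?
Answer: -270 + 60*I*√3 ≈ -270.0 + 103.92*I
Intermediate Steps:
K(c, D) = -4 + D + 2*c (K(c, D) = -4 + ((c + D) + c) = -4 + ((D + c) + c) = -4 + (D + 2*c) = -4 + D + 2*c)
I(g, N) = (8 + g)*(-7 + N + 2*√(2 + g)) (I(g, N) = (g + 8)*(N + (-4 - 3 + 2*√(g + 2))) = (8 + g)*(N + (-4 - 3 + 2*√(2 + g))) = (8 + g)*(N + (-7 + 2*√(2 + g))) = (8 + g)*(-7 + N + 2*√(2 + g)))
10*(-24 + I(-5, 6)) = 10*(-24 + (-56 + 8*6 + 16*√(2 - 5) + 6*(-5) - 5*(-7 + 2*√(2 - 5)))) = 10*(-24 + (-56 + 48 + 16*√(-3) - 30 - 5*(-7 + 2*√(-3)))) = 10*(-24 + (-56 + 48 + 16*(I*√3) - 30 - 5*(-7 + 2*(I*√3)))) = 10*(-24 + (-56 + 48 + 16*I*√3 - 30 - 5*(-7 + 2*I*√3))) = 10*(-24 + (-56 + 48 + 16*I*√3 - 30 + (35 - 10*I*√3))) = 10*(-24 + (-3 + 6*I*√3)) = 10*(-27 + 6*I*√3) = -270 + 60*I*√3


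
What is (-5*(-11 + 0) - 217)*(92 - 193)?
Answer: 16362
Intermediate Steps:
(-5*(-11 + 0) - 217)*(92 - 193) = (-5*(-11) - 217)*(-101) = (55 - 217)*(-101) = -162*(-101) = 16362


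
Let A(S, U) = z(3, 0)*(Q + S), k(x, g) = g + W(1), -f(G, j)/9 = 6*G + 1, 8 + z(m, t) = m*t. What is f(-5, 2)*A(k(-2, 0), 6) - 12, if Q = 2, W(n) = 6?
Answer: -16716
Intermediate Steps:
z(m, t) = -8 + m*t
f(G, j) = -9 - 54*G (f(G, j) = -9*(6*G + 1) = -9*(1 + 6*G) = -9 - 54*G)
k(x, g) = 6 + g (k(x, g) = g + 6 = 6 + g)
A(S, U) = -16 - 8*S (A(S, U) = (-8 + 3*0)*(2 + S) = (-8 + 0)*(2 + S) = -8*(2 + S) = -16 - 8*S)
f(-5, 2)*A(k(-2, 0), 6) - 12 = (-9 - 54*(-5))*(-16 - 8*(6 + 0)) - 12 = (-9 + 270)*(-16 - 8*6) - 12 = 261*(-16 - 48) - 12 = 261*(-64) - 12 = -16704 - 12 = -16716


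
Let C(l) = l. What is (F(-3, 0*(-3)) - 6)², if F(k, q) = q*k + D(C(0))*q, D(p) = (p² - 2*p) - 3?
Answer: 36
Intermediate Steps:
D(p) = -3 + p² - 2*p
F(k, q) = -3*q + k*q (F(k, q) = q*k + (-3 + 0² - 2*0)*q = k*q + (-3 + 0 + 0)*q = k*q - 3*q = -3*q + k*q)
(F(-3, 0*(-3)) - 6)² = ((0*(-3))*(-3 - 3) - 6)² = (0*(-6) - 6)² = (0 - 6)² = (-6)² = 36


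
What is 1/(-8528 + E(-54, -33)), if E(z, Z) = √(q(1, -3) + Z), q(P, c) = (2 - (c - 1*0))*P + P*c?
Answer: -8528/72726815 - I*√31/72726815 ≈ -0.00011726 - 7.6557e-8*I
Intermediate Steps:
q(P, c) = P*c + P*(2 - c) (q(P, c) = (2 - (c + 0))*P + P*c = (2 - c)*P + P*c = P*(2 - c) + P*c = P*c + P*(2 - c))
E(z, Z) = √(2 + Z) (E(z, Z) = √(2*1 + Z) = √(2 + Z))
1/(-8528 + E(-54, -33)) = 1/(-8528 + √(2 - 33)) = 1/(-8528 + √(-31)) = 1/(-8528 + I*√31)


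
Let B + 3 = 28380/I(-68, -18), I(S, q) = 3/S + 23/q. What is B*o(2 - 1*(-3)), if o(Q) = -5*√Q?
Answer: 86854935*√5/809 ≈ 2.4007e+5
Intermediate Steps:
B = -17370987/809 (B = -3 + 28380/(3/(-68) + 23/(-18)) = -3 + 28380/(3*(-1/68) + 23*(-1/18)) = -3 + 28380/(-3/68 - 23/18) = -3 + 28380/(-809/612) = -3 + 28380*(-612/809) = -3 - 17368560/809 = -17370987/809 ≈ -21472.)
B*o(2 - 1*(-3)) = -(-86854935)*√(2 - 1*(-3))/809 = -(-86854935)*√(2 + 3)/809 = -(-86854935)*√5/809 = 86854935*√5/809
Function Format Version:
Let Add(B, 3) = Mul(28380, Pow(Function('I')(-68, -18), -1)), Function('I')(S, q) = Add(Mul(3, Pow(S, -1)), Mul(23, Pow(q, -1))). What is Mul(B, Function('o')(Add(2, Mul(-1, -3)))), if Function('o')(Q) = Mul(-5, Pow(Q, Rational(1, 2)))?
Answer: Mul(Rational(86854935, 809), Pow(5, Rational(1, 2))) ≈ 2.4007e+5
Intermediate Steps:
B = Rational(-17370987, 809) (B = Add(-3, Mul(28380, Pow(Add(Mul(3, Pow(-68, -1)), Mul(23, Pow(-18, -1))), -1))) = Add(-3, Mul(28380, Pow(Add(Mul(3, Rational(-1, 68)), Mul(23, Rational(-1, 18))), -1))) = Add(-3, Mul(28380, Pow(Add(Rational(-3, 68), Rational(-23, 18)), -1))) = Add(-3, Mul(28380, Pow(Rational(-809, 612), -1))) = Add(-3, Mul(28380, Rational(-612, 809))) = Add(-3, Rational(-17368560, 809)) = Rational(-17370987, 809) ≈ -21472.)
Mul(B, Function('o')(Add(2, Mul(-1, -3)))) = Mul(Rational(-17370987, 809), Mul(-5, Pow(Add(2, Mul(-1, -3)), Rational(1, 2)))) = Mul(Rational(-17370987, 809), Mul(-5, Pow(Add(2, 3), Rational(1, 2)))) = Mul(Rational(-17370987, 809), Mul(-5, Pow(5, Rational(1, 2)))) = Mul(Rational(86854935, 809), Pow(5, Rational(1, 2)))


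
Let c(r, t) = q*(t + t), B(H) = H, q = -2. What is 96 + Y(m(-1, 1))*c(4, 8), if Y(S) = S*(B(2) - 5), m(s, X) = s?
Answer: 0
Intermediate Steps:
c(r, t) = -4*t (c(r, t) = -2*(t + t) = -4*t)
Y(S) = -3*S (Y(S) = S*(2 - 5) = S*(-3) = -3*S)
96 + Y(m(-1, 1))*c(4, 8) = 96 + (-3*(-1))*(-4*8) = 96 + 3*(-32) = 96 - 96 = 0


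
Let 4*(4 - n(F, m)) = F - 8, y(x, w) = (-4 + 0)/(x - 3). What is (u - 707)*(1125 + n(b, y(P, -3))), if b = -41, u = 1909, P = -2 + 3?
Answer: 2743565/2 ≈ 1.3718e+6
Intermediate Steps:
P = 1
y(x, w) = -4/(-3 + x)
n(F, m) = 6 - F/4 (n(F, m) = 4 - (F - 8)/4 = 4 - (-8 + F)/4 = 4 + (2 - F/4) = 6 - F/4)
(u - 707)*(1125 + n(b, y(P, -3))) = (1909 - 707)*(1125 + (6 - ¼*(-41))) = 1202*(1125 + (6 + 41/4)) = 1202*(1125 + 65/4) = 1202*(4565/4) = 2743565/2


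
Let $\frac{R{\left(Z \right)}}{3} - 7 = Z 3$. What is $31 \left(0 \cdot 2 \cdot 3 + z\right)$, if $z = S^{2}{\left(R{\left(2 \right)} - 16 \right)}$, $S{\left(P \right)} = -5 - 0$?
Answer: $775$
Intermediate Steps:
$R{\left(Z \right)} = 21 + 9 Z$ ($R{\left(Z \right)} = 21 + 3 Z 3 = 21 + 3 \cdot 3 Z = 21 + 9 Z$)
$S{\left(P \right)} = -5$ ($S{\left(P \right)} = -5 + 0 = -5$)
$z = 25$ ($z = \left(-5\right)^{2} = 25$)
$31 \left(0 \cdot 2 \cdot 3 + z\right) = 31 \left(0 \cdot 2 \cdot 3 + 25\right) = 31 \left(0 \cdot 3 + 25\right) = 31 \left(0 + 25\right) = 31 \cdot 25 = 775$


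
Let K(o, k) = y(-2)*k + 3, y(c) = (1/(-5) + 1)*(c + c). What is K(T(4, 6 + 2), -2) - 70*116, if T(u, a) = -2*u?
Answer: -40553/5 ≈ -8110.6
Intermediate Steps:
y(c) = 8*c/5 (y(c) = (-⅕ + 1)*(2*c) = 4*(2*c)/5 = 8*c/5)
K(o, k) = 3 - 16*k/5 (K(o, k) = ((8/5)*(-2))*k + 3 = -16*k/5 + 3 = 3 - 16*k/5)
K(T(4, 6 + 2), -2) - 70*116 = (3 - 16/5*(-2)) - 70*116 = (3 + 32/5) - 8120 = 47/5 - 8120 = -40553/5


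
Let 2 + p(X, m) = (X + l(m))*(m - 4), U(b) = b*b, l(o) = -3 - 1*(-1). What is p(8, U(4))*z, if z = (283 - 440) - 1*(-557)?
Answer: 28000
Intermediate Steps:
l(o) = -2 (l(o) = -3 + 1 = -2)
U(b) = b²
p(X, m) = -2 + (-4 + m)*(-2 + X) (p(X, m) = -2 + (X - 2)*(m - 4) = -2 + (-2 + X)*(-4 + m) = -2 + (-4 + m)*(-2 + X))
z = 400 (z = -157 + 557 = 400)
p(8, U(4))*z = (6 - 4*8 - 2*4² + 8*4²)*400 = (6 - 32 - 2*16 + 8*16)*400 = (6 - 32 - 32 + 128)*400 = 70*400 = 28000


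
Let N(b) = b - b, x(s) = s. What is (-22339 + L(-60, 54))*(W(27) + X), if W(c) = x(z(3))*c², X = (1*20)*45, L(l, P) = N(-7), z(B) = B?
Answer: -68960493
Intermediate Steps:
N(b) = 0
L(l, P) = 0
X = 900 (X = 20*45 = 900)
W(c) = 3*c²
(-22339 + L(-60, 54))*(W(27) + X) = (-22339 + 0)*(3*27² + 900) = -22339*(3*729 + 900) = -22339*(2187 + 900) = -22339*3087 = -68960493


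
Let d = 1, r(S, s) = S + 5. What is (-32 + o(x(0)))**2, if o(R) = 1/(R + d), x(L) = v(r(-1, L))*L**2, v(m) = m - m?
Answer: 961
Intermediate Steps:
r(S, s) = 5 + S
v(m) = 0
x(L) = 0 (x(L) = 0*L**2 = 0)
o(R) = 1/(1 + R) (o(R) = 1/(R + 1) = 1/(1 + R))
(-32 + o(x(0)))**2 = (-32 + 1/(1 + 0))**2 = (-32 + 1/1)**2 = (-32 + 1)**2 = (-31)**2 = 961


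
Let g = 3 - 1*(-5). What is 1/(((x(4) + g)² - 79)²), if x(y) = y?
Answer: 1/4225 ≈ 0.00023669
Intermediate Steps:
g = 8 (g = 3 + 5 = 8)
1/(((x(4) + g)² - 79)²) = 1/(((4 + 8)² - 79)²) = 1/((12² - 79)²) = 1/((144 - 79)²) = 1/(65²) = 1/4225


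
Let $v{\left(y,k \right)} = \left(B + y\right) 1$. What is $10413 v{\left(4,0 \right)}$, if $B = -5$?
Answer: $-10413$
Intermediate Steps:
$v{\left(y,k \right)} = -5 + y$ ($v{\left(y,k \right)} = \left(-5 + y\right) 1 = -5 + y$)
$10413 v{\left(4,0 \right)} = 10413 \left(-5 + 4\right) = 10413 \left(-1\right) = -10413$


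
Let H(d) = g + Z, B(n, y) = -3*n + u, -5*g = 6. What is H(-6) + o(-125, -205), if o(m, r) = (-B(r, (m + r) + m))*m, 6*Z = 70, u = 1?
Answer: 1155157/15 ≈ 77011.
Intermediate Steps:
g = -6/5 (g = -1/5*6 = -6/5 ≈ -1.2000)
Z = 35/3 (Z = (1/6)*70 = 35/3 ≈ 11.667)
B(n, y) = 1 - 3*n (B(n, y) = -3*n + 1 = 1 - 3*n)
H(d) = 157/15 (H(d) = -6/5 + 35/3 = 157/15)
o(m, r) = m*(-1 + 3*r) (o(m, r) = (-(1 - 3*r))*m = (-1 + 3*r)*m = m*(-1 + 3*r))
H(-6) + o(-125, -205) = 157/15 - 125*(-1 + 3*(-205)) = 157/15 - 125*(-1 - 615) = 157/15 - 125*(-616) = 157/15 + 77000 = 1155157/15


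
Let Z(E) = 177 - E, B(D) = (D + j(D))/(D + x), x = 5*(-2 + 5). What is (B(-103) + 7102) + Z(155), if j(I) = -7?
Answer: 28501/4 ≈ 7125.3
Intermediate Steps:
x = 15 (x = 5*3 = 15)
B(D) = (-7 + D)/(15 + D) (B(D) = (D - 7)/(D + 15) = (-7 + D)/(15 + D))
(B(-103) + 7102) + Z(155) = ((-7 - 103)/(15 - 103) + 7102) + (177 - 1*155) = (-110/(-88) + 7102) + (177 - 155) = (-1/88*(-110) + 7102) + 22 = (5/4 + 7102) + 22 = 28413/4 + 22 = 28501/4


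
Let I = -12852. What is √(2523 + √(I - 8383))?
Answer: √(2523 + I*√21235) ≈ 50.25 + 1.45*I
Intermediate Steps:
√(2523 + √(I - 8383)) = √(2523 + √(-12852 - 8383)) = √(2523 + √(-21235)) = √(2523 + I*√21235)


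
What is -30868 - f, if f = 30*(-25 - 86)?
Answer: -27538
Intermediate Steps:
f = -3330 (f = 30*(-111) = -3330)
-30868 - f = -30868 - 1*(-3330) = -30868 + 3330 = -27538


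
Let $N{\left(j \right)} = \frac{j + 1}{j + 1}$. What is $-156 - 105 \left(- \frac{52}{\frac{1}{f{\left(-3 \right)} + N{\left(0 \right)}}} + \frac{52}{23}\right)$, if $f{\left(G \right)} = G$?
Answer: $- \frac{260208}{23} \approx -11313.0$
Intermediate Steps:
$N{\left(j \right)} = 1$ ($N{\left(j \right)} = \frac{1 + j}{1 + j} = 1$)
$-156 - 105 \left(- \frac{52}{\frac{1}{f{\left(-3 \right)} + N{\left(0 \right)}}} + \frac{52}{23}\right) = -156 - 105 \left(- \frac{52}{\frac{1}{-3 + 1}} + \frac{52}{23}\right) = -156 - 105 \left(- \frac{52}{\frac{1}{-2}} + 52 \cdot \frac{1}{23}\right) = -156 - 105 \left(- \frac{52}{- \frac{1}{2}} + \frac{52}{23}\right) = -156 - 105 \left(\left(-52\right) \left(-2\right) + \frac{52}{23}\right) = -156 - 105 \left(104 + \frac{52}{23}\right) = -156 - \frac{256620}{23} = - \frac{260208}{23}$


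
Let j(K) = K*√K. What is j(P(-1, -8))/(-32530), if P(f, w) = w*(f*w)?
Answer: 256*I/16265 ≈ 0.015739*I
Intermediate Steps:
P(f, w) = f*w²
j(K) = K^(3/2)
j(P(-1, -8))/(-32530) = (-1*(-8)²)^(3/2)/(-32530) = (-1*64)^(3/2)*(-1/32530) = (-64)^(3/2)*(-1/32530) = -512*I*(-1/32530) = 256*I/16265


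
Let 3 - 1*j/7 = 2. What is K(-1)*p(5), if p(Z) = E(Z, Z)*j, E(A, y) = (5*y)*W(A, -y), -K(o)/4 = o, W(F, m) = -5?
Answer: -3500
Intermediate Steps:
j = 7 (j = 21 - 7*2 = 21 - 14 = 7)
K(o) = -4*o
E(A, y) = -25*y (E(A, y) = (5*y)*(-5) = -25*y)
p(Z) = -175*Z (p(Z) = -25*Z*7 = -175*Z)
K(-1)*p(5) = (-4*(-1))*(-175*5) = 4*(-875) = -3500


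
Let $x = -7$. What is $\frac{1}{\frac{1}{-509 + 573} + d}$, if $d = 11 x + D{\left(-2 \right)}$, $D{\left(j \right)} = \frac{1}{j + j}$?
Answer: $- \frac{64}{4943} \approx -0.012948$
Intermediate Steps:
$D{\left(j \right)} = \frac{1}{2 j}$
$d = - \frac{309}{4}$ ($d = 11 \left(-7\right) + \frac{1}{2 \left(-2\right)} = -77 + \frac{1}{2} \left(- \frac{1}{2}\right) = -77 - \frac{1}{4} = - \frac{309}{4} \approx -77.25$)
$\frac{1}{\frac{1}{-509 + 573} + d} = \frac{1}{\frac{1}{-509 + 573} - \frac{309}{4}} = \frac{1}{\frac{1}{64} - \frac{309}{4}} = \frac{1}{- \frac{4943}{64}} = - \frac{64}{4943}$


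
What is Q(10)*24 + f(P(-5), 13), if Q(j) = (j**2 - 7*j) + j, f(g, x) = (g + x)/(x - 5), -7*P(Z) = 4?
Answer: 53847/56 ≈ 961.55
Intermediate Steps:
P(Z) = -4/7 (P(Z) = -1/7*4 = -4/7)
f(g, x) = (g + x)/(-5 + x)
Q(j) = j**2 - 6*j
Q(10)*24 + f(P(-5), 13) = (10*(-6 + 10))*24 + (-4/7 + 13)/(-5 + 13) = (10*4)*24 + (87/7)/8 = 40*24 + (1/8)*(87/7) = 960 + 87/56 = 53847/56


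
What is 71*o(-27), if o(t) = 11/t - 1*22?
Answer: -42955/27 ≈ -1590.9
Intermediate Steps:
o(t) = -22 + 11/t (o(t) = 11/t - 22 = -22 + 11/t)
71*o(-27) = 71*(-22 + 11/(-27)) = 71*(-22 + 11*(-1/27)) = 71*(-22 - 11/27) = 71*(-605/27) = -42955/27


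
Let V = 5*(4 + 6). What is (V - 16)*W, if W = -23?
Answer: -782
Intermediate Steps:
V = 50 (V = 5*10 = 50)
(V - 16)*W = (50 - 16)*(-23) = 34*(-23) = -782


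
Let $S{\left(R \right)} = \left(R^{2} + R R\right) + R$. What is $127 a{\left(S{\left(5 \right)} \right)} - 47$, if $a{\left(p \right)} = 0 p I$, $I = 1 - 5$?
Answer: $-47$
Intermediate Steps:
$I = -4$ ($I = 1 - 5 = -4$)
$S{\left(R \right)} = R + 2 R^{2}$ ($S{\left(R \right)} = \left(R^{2} + R^{2}\right) + R = 2 R^{2} + R = R + 2 R^{2}$)
$a{\left(p \right)} = 0$ ($a{\left(p \right)} = 0 p \left(-4\right) = 0 \left(-4\right) = 0$)
$127 a{\left(S{\left(5 \right)} \right)} - 47 = 127 \cdot 0 - 47 = 0 - 47 = -47$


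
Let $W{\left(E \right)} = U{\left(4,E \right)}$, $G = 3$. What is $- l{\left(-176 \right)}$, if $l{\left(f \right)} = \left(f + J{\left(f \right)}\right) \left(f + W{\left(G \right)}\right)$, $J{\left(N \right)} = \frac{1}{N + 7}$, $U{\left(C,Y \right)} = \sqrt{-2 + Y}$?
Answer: $- \frac{5205375}{169} \approx -30801.0$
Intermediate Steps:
$J{\left(N \right)} = \frac{1}{7 + N}$
$W{\left(E \right)} = \sqrt{-2 + E}$
$l{\left(f \right)} = \left(1 + f\right) \left(f + \frac{1}{7 + f}\right)$ ($l{\left(f \right)} = \left(f + \frac{1}{7 + f}\right) \left(f + \sqrt{-2 + 3}\right) = \left(f + \frac{1}{7 + f}\right) \left(f + \sqrt{1}\right) = \left(f + \frac{1}{7 + f}\right) \left(f + 1\right) = \left(f + \frac{1}{7 + f}\right) \left(1 + f\right) = \left(1 + f\right) \left(f + \frac{1}{7 + f}\right)$)
$- l{\left(-176 \right)} = - \frac{1 - 176 - 176 \left(1 - 176\right) \left(7 - 176\right)}{7 - 176} = - \frac{1 - 176 - \left(-30800\right) \left(-169\right)}{-169} = - \frac{\left(-1\right) \left(1 - 176 - 5205200\right)}{169} = - \frac{\left(-1\right) \left(-5205375\right)}{169} = \left(-1\right) \frac{5205375}{169} = - \frac{5205375}{169}$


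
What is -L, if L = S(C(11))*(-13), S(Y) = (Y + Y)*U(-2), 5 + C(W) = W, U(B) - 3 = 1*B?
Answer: 156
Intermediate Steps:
U(B) = 3 + B (U(B) = 3 + 1*B = 3 + B)
C(W) = -5 + W
S(Y) = 2*Y (S(Y) = (Y + Y)*(3 - 2) = (2*Y)*1 = 2*Y)
L = -156 (L = (2*(-5 + 11))*(-13) = (2*6)*(-13) = 12*(-13) = -156)
-L = -1*(-156) = 156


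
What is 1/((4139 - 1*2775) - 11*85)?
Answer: 1/429 ≈ 0.0023310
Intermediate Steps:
1/((4139 - 1*2775) - 11*85) = 1/((4139 - 2775) - 935) = 1/(1364 - 935) = 1/429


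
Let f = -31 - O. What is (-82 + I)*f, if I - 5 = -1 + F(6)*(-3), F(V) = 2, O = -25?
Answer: 504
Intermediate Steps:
I = -2 (I = 5 + (-1 + 2*(-3)) = 5 + (-1 - 6) = 5 - 7 = -2)
f = -6 (f = -31 - 1*(-25) = -31 + 25 = -6)
(-82 + I)*f = (-82 - 2)*(-6) = -84*(-6) = 504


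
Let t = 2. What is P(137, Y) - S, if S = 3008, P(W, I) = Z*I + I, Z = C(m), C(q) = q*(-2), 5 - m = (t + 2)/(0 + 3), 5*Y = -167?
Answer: -41947/15 ≈ -2796.5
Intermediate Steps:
Y = -167/5 (Y = (1/5)*(-167) = -167/5 ≈ -33.400)
m = 11/3 (m = 5 - (2 + 2)/(0 + 3) = 5 - 4/3 = 11/3 ≈ 3.6667)
C(q) = -2*q
Z = -22/3 (Z = -2*11/3 = -22/3 ≈ -7.3333)
P(W, I) = -19*I/3 (P(W, I) = -22*I/3 + I = -19*I/3)
P(137, Y) - S = -19/3*(-167/5) - 1*3008 = 3173/15 - 3008 = -41947/15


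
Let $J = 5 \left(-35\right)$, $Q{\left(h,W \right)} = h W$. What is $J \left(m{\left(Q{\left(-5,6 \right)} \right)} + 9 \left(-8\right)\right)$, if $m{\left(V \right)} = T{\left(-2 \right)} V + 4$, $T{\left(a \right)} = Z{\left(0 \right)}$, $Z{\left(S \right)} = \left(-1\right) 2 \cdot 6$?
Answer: $-51100$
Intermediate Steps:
$Z{\left(S \right)} = -12$ ($Z{\left(S \right)} = \left(-2\right) 6 = -12$)
$Q{\left(h,W \right)} = W h$
$J = -175$
$T{\left(a \right)} = -12$
$m{\left(V \right)} = 4 - 12 V$ ($m{\left(V \right)} = - 12 V + 4 = 4 - 12 V$)
$J \left(m{\left(Q{\left(-5,6 \right)} \right)} + 9 \left(-8\right)\right) = - 175 \left(\left(4 - 12 \cdot 6 \left(-5\right)\right) + 9 \left(-8\right)\right) = - 175 \left(\left(4 - -360\right) - 72\right) = - 175 \left(\left(4 + 360\right) - 72\right) = - 175 \left(364 - 72\right) = \left(-175\right) 292 = -51100$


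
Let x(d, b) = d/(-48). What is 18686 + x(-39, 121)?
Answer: 298989/16 ≈ 18687.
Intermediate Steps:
x(d, b) = -d/48 (x(d, b) = d*(-1/48) = -d/48)
18686 + x(-39, 121) = 18686 - 1/48*(-39) = 18686 + 13/16 = 298989/16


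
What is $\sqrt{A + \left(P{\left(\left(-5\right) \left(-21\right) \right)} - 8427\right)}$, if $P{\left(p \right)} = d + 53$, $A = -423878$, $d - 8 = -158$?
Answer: $i \sqrt{432402} \approx 657.57 i$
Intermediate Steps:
$d = -150$ ($d = 8 - 158 = -150$)
$P{\left(p \right)} = -97$ ($P{\left(p \right)} = -150 + 53 = -97$)
$\sqrt{A + \left(P{\left(\left(-5\right) \left(-21\right) \right)} - 8427\right)} = \sqrt{-423878 - 8524} = \sqrt{-432402} = i \sqrt{432402}$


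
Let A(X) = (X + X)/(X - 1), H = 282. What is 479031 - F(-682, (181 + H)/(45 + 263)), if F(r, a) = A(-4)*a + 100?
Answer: 184387509/385 ≈ 4.7893e+5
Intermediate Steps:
A(X) = 2*X/(-1 + X) (A(X) = (2*X)/(-1 + X) = 2*X/(-1 + X))
F(r, a) = 100 + 8*a/5 (F(r, a) = (2*(-4)/(-1 - 4))*a + 100 = (2*(-4)/(-5))*a + 100 = (2*(-4)*(-⅕))*a + 100 = 8*a/5 + 100 = 100 + 8*a/5)
479031 - F(-682, (181 + H)/(45 + 263)) = 479031 - (100 + 8*((181 + 282)/(45 + 263))/5) = 479031 - (100 + 8*(463/308)/5) = 479031 - (100 + 8*(463*(1/308))/5) = 479031 - (100 + (8/5)*(463/308)) = 479031 - (100 + 926/385) = 479031 - 1*39426/385 = 479031 - 39426/385 = 184387509/385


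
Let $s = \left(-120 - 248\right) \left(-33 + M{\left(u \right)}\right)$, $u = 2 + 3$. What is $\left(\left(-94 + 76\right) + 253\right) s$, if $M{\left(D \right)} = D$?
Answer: $2421440$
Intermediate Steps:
$u = 5$
$s = 10304$ ($s = \left(-120 - 248\right) \left(-33 + 5\right) = \left(-368\right) \left(-28\right) = 10304$)
$\left(\left(-94 + 76\right) + 253\right) s = \left(\left(-94 + 76\right) + 253\right) 10304 = \left(-18 + 253\right) 10304 = 235 \cdot 10304 = 2421440$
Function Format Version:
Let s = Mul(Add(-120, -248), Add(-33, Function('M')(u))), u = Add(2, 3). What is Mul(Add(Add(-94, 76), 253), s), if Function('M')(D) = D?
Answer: 2421440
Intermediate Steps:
u = 5
s = 10304 (s = Mul(Add(-120, -248), Add(-33, 5)) = Mul(-368, -28) = 10304)
Mul(Add(Add(-94, 76), 253), s) = Mul(Add(Add(-94, 76), 253), 10304) = Mul(Add(-18, 253), 10304) = Mul(235, 10304) = 2421440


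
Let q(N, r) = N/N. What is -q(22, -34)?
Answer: -1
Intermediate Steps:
q(N, r) = 1
-q(22, -34) = -1*1 = -1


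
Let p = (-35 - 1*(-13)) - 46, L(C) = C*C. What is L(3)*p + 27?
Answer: -585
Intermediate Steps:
L(C) = C**2
p = -68 (p = (-35 + 13) - 46 = -22 - 46 = -68)
L(3)*p + 27 = 3**2*(-68) + 27 = 9*(-68) + 27 = -612 + 27 = -585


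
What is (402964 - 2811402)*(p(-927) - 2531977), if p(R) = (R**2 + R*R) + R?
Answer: 1961061007748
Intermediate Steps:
p(R) = R + 2*R**2 (p(R) = (R**2 + R**2) + R = 2*R**2 + R = R + 2*R**2)
(402964 - 2811402)*(p(-927) - 2531977) = (402964 - 2811402)*(-927*(1 + 2*(-927)) - 2531977) = -2408438*(-927*(1 - 1854) - 2531977) = -2408438*(-927*(-1853) - 2531977) = -2408438*(1717731 - 2531977) = -2408438*(-814246) = 1961061007748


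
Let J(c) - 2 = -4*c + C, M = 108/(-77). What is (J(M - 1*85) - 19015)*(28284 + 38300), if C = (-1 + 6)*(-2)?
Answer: -13679768408/11 ≈ -1.2436e+9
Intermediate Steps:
M = -108/77 (M = 108*(-1/77) = -108/77 ≈ -1.4026)
C = -10 (C = 5*(-2) = -10)
J(c) = -8 - 4*c (J(c) = 2 + (-4*c - 10) = 2 + (-10 - 4*c) = -8 - 4*c)
(J(M - 1*85) - 19015)*(28284 + 38300) = ((-8 - 4*(-108/77 - 1*85)) - 19015)*(28284 + 38300) = ((-8 - 4*(-108/77 - 85)) - 19015)*66584 = ((-8 - 4*(-6653/77)) - 19015)*66584 = ((-8 + 26612/77) - 19015)*66584 = (25996/77 - 19015)*66584 = -1438159/77*66584 = -13679768408/11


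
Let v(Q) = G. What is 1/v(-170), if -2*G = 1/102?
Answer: -204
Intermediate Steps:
G = -1/204 (G = -1/2/102 = -1/2*1/102 = -1/204 ≈ -0.0049020)
v(Q) = -1/204
1/v(-170) = 1/(-1/204) = -204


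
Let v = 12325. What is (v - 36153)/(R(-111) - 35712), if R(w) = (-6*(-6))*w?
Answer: 5957/9927 ≈ 0.60008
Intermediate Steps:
R(w) = 36*w
(v - 36153)/(R(-111) - 35712) = (12325 - 36153)/(36*(-111) - 35712) = -23828/(-3996 - 35712) = -23828/(-39708) = -23828*(-1/39708) = 5957/9927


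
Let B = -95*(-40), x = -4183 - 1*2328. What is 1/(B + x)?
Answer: -1/2711 ≈ -0.00036887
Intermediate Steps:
x = -6511 (x = -4183 - 2328 = -6511)
B = 3800
1/(B + x) = 1/(3800 - 6511) = 1/(-2711) = -1/2711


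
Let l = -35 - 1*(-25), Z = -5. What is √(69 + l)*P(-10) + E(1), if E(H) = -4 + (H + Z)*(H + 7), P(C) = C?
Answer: -36 - 10*√59 ≈ -112.81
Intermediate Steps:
l = -10 (l = -35 + 25 = -10)
E(H) = -4 + (-5 + H)*(7 + H) (E(H) = -4 + (H - 5)*(H + 7) = -4 + (-5 + H)*(7 + H))
√(69 + l)*P(-10) + E(1) = √(69 - 10)*(-10) + (-39 + 1² + 2*1) = √59*(-10) + (-39 + 1 + 2) = -10*√59 - 36 = -36 - 10*√59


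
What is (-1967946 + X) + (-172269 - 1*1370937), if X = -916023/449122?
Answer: -1576936524567/449122 ≈ -3.5112e+6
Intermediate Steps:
X = -916023/449122 (X = -916023*1/449122 = -916023/449122 ≈ -2.0396)
(-1967946 + X) + (-172269 - 1*1370937) = (-1967946 - 916023/449122) + (-172269 - 1*1370937) = -883848759435/449122 + (-172269 - 1370937) = -883848759435/449122 - 1543206 = -1576936524567/449122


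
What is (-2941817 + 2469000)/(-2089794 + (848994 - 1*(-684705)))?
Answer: 472817/556095 ≈ 0.85024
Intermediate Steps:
(-2941817 + 2469000)/(-2089794 + (848994 - 1*(-684705))) = -472817/(-2089794 + (848994 + 684705)) = -472817/(-2089794 + 1533699) = -472817/(-556095) = -472817*(-1/556095) = 472817/556095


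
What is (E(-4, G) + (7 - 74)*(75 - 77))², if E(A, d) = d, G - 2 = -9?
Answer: 16129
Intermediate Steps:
G = -7 (G = 2 - 9 = -7)
(E(-4, G) + (7 - 74)*(75 - 77))² = (-7 + (7 - 74)*(75 - 77))² = (-7 - 67*(-2))² = (-7 + 134)² = 127² = 16129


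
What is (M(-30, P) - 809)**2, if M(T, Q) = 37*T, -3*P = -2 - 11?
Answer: 3682561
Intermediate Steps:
P = 13/3 (P = -(-2 - 11)/3 = -1/3*(-13) = 13/3 ≈ 4.3333)
(M(-30, P) - 809)**2 = (37*(-30) - 809)**2 = (-1110 - 809)**2 = (-1919)**2 = 3682561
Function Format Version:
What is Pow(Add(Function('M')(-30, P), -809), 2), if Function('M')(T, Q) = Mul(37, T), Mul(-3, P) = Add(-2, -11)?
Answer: 3682561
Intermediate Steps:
P = Rational(13, 3) (P = Mul(Rational(-1, 3), Add(-2, -11)) = Mul(Rational(-1, 3), -13) = Rational(13, 3) ≈ 4.3333)
Pow(Add(Function('M')(-30, P), -809), 2) = Pow(Add(Mul(37, -30), -809), 2) = Pow(Add(-1110, -809), 2) = Pow(-1919, 2) = 3682561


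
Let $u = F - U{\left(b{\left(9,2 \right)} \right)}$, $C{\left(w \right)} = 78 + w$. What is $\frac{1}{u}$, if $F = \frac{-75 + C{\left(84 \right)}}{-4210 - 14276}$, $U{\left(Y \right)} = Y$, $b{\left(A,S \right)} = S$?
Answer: $- \frac{6162}{12353} \approx -0.49883$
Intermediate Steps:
$F = - \frac{29}{6162}$ ($F = \frac{-75 + \left(78 + 84\right)}{-4210 - 14276} = \frac{-75 + 162}{-18486} = 87 \left(- \frac{1}{18486}\right) = - \frac{29}{6162} \approx -0.0047063$)
$u = - \frac{12353}{6162}$ ($u = - \frac{29}{6162} - 2 = - \frac{12353}{6162} \approx -2.0047$)
$\frac{1}{u} = \frac{1}{- \frac{12353}{6162}} = - \frac{6162}{12353}$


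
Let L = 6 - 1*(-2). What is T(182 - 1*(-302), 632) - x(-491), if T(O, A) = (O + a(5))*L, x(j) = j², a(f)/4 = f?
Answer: -237049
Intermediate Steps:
a(f) = 4*f
L = 8 (L = 6 + 2 = 8)
T(O, A) = 160 + 8*O (T(O, A) = (O + 4*5)*8 = (O + 20)*8 = (20 + O)*8 = 160 + 8*O)
T(182 - 1*(-302), 632) - x(-491) = (160 + 8*(182 - 1*(-302))) - 1*(-491)² = (160 + 8*(182 + 302)) - 1*241081 = (160 + 8*484) - 241081 = (160 + 3872) - 241081 = 4032 - 241081 = -237049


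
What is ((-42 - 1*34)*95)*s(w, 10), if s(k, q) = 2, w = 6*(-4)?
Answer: -14440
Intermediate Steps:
w = -24
((-42 - 1*34)*95)*s(w, 10) = ((-42 - 1*34)*95)*2 = ((-42 - 34)*95)*2 = -76*95*2 = -7220*2 = -14440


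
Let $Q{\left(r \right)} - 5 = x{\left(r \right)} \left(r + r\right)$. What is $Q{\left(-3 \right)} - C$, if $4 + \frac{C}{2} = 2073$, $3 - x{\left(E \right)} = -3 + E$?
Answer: $-4187$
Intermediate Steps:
$x{\left(E \right)} = 6 - E$ ($x{\left(E \right)} = 3 - \left(-3 + E\right) = 6 - E$)
$Q{\left(r \right)} = 5 + 2 r \left(6 - r\right)$ ($Q{\left(r \right)} = 5 + \left(6 - r\right) \left(r + r\right) = 5 + \left(6 - r\right) 2 r = 5 + 2 r \left(6 - r\right)$)
$C = 4138$ ($C = -8 + 2 \cdot 2073 = -8 + 4146 = 4138$)
$Q{\left(-3 \right)} - C = \left(5 - - 6 \left(-6 - 3\right)\right) - 4138 = \left(5 - \left(-6\right) \left(-9\right)\right) - 4138 = \left(5 - 54\right) - 4138 = -49 - 4138 = -4187$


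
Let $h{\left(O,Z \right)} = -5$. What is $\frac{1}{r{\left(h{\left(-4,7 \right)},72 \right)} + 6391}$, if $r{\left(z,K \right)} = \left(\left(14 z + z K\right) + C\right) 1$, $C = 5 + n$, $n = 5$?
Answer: $\frac{1}{5971} \approx 0.00016748$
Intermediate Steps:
$C = 10$ ($C = 5 + 5 = 10$)
$r{\left(z,K \right)} = 10 + 14 z + K z$ ($r{\left(z,K \right)} = \left(\left(14 z + z K\right) + 10\right) 1 = \left(\left(14 z + K z\right) + 10\right) 1 = \left(10 + 14 z + K z\right) 1 = 10 + 14 z + K z$)
$\frac{1}{r{\left(h{\left(-4,7 \right)},72 \right)} + 6391} = \frac{1}{\left(10 + 14 \left(-5\right) + 72 \left(-5\right)\right) + 6391} = \frac{1}{\left(10 - 70 - 360\right) + 6391} = \frac{1}{-420 + 6391} = \frac{1}{5971}$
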